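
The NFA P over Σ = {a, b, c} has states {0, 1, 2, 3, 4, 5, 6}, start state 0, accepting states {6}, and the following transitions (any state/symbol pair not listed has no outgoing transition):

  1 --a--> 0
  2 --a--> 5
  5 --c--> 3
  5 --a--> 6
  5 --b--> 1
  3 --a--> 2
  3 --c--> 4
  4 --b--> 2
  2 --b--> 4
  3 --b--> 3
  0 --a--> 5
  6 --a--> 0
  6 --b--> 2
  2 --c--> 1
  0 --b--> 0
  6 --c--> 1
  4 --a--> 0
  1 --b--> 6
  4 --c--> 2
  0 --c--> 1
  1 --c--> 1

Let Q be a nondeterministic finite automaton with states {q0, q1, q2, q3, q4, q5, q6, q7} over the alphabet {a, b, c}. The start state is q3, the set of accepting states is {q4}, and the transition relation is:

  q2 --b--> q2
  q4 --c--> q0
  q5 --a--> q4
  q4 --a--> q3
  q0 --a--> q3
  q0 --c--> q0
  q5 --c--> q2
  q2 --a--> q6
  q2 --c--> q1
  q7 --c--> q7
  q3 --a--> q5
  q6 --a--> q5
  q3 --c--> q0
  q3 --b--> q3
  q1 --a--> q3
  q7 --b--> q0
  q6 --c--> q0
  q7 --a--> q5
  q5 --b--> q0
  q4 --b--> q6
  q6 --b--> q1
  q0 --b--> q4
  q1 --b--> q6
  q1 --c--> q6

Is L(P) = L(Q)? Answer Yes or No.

Yes

Exploring the product automaton P × Q from the start pair (0, q3), following both machines on each input symbol, reaches 7 state pairs: (0, q3), (5, q5), (1, q0), (6, q4), (3, q2), (2, q6), (4, q1).
P accepts in {6} and Q accepts in {q4}. In every reachable pair the two components are either both accepting — (6, q4) — or both non-accepting, so no string is accepted by exactly one of the machines: L(P) \ L(Q) and L(Q) \ L(P) are both empty.
Hence every string is accepted by P iff it is accepted by Q, and the two languages coincide.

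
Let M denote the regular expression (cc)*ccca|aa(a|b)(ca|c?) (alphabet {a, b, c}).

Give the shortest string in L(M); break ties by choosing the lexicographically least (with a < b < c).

aaa

By inspection of the expression, no string of length less than 3 matches, and aaa is the lexicographically first match of length 3.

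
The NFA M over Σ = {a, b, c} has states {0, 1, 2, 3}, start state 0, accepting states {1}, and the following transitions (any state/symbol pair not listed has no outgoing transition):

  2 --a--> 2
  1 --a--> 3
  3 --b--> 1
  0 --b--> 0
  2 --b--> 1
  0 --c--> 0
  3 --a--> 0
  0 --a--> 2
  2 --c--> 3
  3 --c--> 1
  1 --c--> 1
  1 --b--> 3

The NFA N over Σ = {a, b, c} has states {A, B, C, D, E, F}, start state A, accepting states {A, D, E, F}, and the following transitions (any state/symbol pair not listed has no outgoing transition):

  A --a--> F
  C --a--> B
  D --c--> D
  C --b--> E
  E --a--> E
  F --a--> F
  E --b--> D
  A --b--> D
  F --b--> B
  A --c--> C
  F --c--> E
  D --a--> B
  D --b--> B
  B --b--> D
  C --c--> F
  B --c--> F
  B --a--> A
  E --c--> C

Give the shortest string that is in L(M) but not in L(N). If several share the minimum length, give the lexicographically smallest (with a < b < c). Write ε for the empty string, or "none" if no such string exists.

ab

The string ab is accepted by M but not by N.
No shorter string lies in the difference, and ab is the lexicographically first length-2 string in L(M) \ L(N).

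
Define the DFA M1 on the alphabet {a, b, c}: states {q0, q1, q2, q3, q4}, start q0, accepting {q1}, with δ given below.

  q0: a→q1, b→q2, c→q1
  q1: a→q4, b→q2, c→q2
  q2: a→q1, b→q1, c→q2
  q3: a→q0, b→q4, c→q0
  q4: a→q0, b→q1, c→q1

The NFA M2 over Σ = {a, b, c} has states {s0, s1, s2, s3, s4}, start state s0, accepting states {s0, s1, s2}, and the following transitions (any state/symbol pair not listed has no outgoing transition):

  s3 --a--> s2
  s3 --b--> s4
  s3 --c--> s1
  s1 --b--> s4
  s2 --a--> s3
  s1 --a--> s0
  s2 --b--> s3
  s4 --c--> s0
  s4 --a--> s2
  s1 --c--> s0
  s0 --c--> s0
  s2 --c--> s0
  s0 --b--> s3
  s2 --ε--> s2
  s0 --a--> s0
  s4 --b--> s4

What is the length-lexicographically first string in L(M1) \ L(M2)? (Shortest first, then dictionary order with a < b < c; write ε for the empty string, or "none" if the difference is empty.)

bb

The string bb is accepted by M1 but not by M2.
No shorter string lies in the difference, and bb is the lexicographically first length-2 string in L(M1) \ L(M2).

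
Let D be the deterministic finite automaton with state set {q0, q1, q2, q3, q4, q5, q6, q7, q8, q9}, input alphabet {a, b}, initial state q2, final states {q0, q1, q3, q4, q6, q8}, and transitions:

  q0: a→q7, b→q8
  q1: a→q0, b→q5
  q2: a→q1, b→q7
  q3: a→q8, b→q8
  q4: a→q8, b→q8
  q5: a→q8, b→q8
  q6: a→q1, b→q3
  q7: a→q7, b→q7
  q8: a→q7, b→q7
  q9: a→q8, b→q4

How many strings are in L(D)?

The useful subgraph on states {q0, q1, q2, q5, q8} is acyclic, so L(D) is finite; the longest accepting path visits 4 useful states, giving maximum string length 3.
Counting accepting paths from q2 by length: 1 of length 1, 1 of length 2, 3 of length 3. Total 5.

5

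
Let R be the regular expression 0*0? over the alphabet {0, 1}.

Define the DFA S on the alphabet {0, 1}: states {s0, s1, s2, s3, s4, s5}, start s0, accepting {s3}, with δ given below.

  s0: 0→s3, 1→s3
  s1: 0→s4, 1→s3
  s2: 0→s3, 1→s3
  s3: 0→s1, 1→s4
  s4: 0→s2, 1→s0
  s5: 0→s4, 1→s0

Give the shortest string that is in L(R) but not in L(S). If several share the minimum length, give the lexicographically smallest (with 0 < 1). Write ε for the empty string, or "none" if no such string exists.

ε

The empty string ε is accepted by R but not by S.
Since ε is the unique shortest string, it is the required witness.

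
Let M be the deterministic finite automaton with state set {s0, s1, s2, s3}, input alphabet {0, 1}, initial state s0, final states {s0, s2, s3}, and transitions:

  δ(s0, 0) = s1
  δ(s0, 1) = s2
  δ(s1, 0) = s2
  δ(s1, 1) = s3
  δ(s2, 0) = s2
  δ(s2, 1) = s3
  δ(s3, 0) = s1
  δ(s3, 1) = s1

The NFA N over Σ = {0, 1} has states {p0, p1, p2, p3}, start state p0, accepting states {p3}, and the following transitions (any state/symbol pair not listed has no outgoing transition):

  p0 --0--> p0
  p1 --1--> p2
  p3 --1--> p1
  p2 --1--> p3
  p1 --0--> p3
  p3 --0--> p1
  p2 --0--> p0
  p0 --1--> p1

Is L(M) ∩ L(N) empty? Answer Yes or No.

No

The string 10 is accepted by both M and N.
Hence L(M) ∩ L(N) ≠ ∅.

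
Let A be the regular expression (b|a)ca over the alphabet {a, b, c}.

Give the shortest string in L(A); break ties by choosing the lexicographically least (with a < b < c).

aca

By inspection of the expression, no string of length less than 3 matches, and aca is the lexicographically first match of length 3.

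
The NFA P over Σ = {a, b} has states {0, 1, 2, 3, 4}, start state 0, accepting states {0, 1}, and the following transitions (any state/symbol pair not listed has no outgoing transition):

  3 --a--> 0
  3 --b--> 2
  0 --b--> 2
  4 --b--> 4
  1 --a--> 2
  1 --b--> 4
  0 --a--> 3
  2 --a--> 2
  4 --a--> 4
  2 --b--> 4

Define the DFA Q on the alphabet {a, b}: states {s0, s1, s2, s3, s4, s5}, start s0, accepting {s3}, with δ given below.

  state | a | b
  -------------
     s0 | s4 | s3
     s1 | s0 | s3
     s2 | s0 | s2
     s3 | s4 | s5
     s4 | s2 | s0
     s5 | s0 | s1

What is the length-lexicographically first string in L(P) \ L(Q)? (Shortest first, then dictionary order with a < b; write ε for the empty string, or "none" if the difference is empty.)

The empty string ε is accepted by P but not by Q.
Since ε is the unique shortest string, it is the required witness.

ε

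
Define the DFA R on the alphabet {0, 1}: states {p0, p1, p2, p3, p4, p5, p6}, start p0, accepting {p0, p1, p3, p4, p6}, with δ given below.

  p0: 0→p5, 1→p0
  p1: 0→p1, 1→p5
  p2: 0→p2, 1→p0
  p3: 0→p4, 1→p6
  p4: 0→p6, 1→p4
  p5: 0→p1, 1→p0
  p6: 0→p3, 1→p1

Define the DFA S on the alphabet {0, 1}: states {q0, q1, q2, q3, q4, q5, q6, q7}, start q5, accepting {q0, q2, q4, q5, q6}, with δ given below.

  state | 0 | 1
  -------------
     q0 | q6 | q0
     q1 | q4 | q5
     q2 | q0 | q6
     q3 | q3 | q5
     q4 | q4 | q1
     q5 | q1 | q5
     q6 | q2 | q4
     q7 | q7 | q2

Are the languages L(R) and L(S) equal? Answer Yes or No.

Exploring the product automaton R × S from the start pair (p0, q5), following both machines on each input symbol, reaches 3 state pairs: (p0, q5), (p5, q1), (p1, q4).
R accepts in {p0, p1, p3, p4, p6} and S accepts in {q0, q2, q4, q5, q6}. In every reachable pair the two components are either both accepting — (p0, q5), (p1, q4) — or both non-accepting, so no string is accepted by exactly one of the machines: L(R) \ L(S) and L(S) \ L(R) are both empty.
Hence every string is accepted by R iff it is accepted by S, and the two languages coincide.

Yes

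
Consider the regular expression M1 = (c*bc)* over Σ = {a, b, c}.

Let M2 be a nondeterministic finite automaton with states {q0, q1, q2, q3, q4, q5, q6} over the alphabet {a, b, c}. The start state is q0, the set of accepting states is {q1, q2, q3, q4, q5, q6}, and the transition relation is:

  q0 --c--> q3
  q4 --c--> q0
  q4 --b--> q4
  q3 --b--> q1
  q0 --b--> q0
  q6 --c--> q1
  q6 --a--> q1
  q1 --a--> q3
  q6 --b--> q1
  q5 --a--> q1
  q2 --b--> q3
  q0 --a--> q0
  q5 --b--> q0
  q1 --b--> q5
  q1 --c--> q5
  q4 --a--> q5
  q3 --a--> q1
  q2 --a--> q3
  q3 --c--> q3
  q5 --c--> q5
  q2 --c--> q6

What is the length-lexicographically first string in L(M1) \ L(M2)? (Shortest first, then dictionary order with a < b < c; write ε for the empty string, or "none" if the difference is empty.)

ε

The empty string ε is accepted by M1 but not by M2.
Since ε is the unique shortest string, it is the required witness.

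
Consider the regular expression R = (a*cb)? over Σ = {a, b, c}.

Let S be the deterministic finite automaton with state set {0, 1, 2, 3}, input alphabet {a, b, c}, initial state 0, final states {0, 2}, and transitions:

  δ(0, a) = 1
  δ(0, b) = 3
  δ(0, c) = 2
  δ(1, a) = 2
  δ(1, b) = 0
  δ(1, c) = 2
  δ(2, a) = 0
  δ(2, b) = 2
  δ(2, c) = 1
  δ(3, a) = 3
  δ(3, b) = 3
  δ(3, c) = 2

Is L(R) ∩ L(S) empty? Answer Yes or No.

The empty string ε is accepted by both R and S.
Hence L(R) ∩ L(S) ≠ ∅.

No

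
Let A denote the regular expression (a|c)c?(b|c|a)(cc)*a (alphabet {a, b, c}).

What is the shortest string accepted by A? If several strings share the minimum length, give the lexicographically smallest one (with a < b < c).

By inspection of the expression, no string of length less than 3 matches, and aaa is the lexicographically first match of length 3.

aaa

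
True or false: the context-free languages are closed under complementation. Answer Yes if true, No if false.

No

CFLs are closed under union, so if they were also closed under complement they would be closed under intersection by De Morgan (L₁ ∩ L₂ is the complement of the union of the complements). But {aⁿbⁿcᵐ} ∩ {aᵐbⁿcⁿ} = {aⁿbⁿcⁿ} is not context-free although both operands are.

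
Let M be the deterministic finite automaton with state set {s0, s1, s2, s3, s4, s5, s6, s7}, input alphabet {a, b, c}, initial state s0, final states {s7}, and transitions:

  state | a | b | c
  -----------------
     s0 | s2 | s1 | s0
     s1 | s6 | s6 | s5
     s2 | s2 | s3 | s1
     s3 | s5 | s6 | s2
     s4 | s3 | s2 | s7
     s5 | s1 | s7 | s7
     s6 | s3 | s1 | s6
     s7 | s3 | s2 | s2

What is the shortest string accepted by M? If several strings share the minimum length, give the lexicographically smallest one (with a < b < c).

A breadth-first search from s0 reaches an accepting state first via the path s0 → s1 → s5 → s7 on input bcb.
No string of length < 3 is accepted (BFS exhausts all shorter strings without reaching an accepting state), and bcb is the lexicographically least accepting string of length 3.

bcb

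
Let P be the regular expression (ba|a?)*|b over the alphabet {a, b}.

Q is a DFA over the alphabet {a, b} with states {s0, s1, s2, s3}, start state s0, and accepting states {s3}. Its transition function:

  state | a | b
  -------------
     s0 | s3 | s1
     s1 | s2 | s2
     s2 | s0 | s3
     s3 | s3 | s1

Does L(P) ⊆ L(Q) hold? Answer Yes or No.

The empty string ε is in L(P) but not in L(Q).
So L(P) ⊄ L(Q).

No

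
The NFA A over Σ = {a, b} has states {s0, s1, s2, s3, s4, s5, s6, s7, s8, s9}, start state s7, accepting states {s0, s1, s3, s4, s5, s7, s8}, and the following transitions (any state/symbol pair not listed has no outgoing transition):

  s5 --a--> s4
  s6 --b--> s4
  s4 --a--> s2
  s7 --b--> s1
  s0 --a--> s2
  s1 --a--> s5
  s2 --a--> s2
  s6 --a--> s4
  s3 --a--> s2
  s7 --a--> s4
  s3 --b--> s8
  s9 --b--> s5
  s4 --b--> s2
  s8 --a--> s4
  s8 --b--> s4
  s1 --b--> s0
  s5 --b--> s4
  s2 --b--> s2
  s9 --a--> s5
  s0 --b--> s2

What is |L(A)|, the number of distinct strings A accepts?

7

The useful subgraph on states {s0, s1, s4, s5, s7} is acyclic, so L(A) is finite; the longest accepting path visits 4 useful states, giving maximum string length 3.
Counting accepting paths from s7 by length: 1 of length 0, 2 of length 1, 2 of length 2, 2 of length 3. Total 7.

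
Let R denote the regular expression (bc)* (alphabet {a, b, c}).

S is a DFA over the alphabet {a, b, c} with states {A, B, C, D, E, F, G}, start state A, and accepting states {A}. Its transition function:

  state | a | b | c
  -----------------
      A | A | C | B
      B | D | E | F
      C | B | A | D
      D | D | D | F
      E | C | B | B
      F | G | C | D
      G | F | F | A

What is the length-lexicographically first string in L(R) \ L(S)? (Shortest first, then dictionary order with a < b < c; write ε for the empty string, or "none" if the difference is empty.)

bc

The string bc is accepted by R but not by S.
No shorter string lies in the difference, and bc is the lexicographically first length-2 string in L(R) \ L(S).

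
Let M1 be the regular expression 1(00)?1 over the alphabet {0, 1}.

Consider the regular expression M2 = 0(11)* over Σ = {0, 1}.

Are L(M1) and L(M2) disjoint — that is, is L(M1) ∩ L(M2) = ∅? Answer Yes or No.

Converting the expression M1 to a DFA (subset construction, then merging equivalent states) gives the minimal DFA with states {r0, r1, r2, r3, r4, r5}, start state r0, accepting states {r4} and transitions r0: 0→r1, 1→r2; r1: 0→r1, 1→r1; r2: 0→r3, 1→r4; r3: 0→r5, 1→r1; r4: 0→r1, 1→r1; r5: 0→r1, 1→r4.
Converting the expression M2 to a DFA (subset construction, then merging equivalent states) gives the minimal DFA with states {t0, t1, t2, t3}, start state t0, accepting states {t1} and transitions t0: 0→t1, 1→t2; t1: 0→t2, 1→t3; t2: 0→t2, 1→t2; t3: 0→t2, 1→t1.
Exploring the product automaton M1 × M2 from the start pair (r0, t0), following both machines on each input symbol, reaches 8 state pairs: (r0, t0), (r1, t1), (r2, t2), (r1, t2), (r1, t3), (r3, t2), (r4, t2), (r5, t2).
M1 accepts in {r4} and M2 accepts in {t1}; no reachable pair has both components accepting, so no string drives both machines to acceptance simultaneously and L(M1) ∩ L(M2) = ∅.
So no string is accepted by both, and the intersection is empty.

Yes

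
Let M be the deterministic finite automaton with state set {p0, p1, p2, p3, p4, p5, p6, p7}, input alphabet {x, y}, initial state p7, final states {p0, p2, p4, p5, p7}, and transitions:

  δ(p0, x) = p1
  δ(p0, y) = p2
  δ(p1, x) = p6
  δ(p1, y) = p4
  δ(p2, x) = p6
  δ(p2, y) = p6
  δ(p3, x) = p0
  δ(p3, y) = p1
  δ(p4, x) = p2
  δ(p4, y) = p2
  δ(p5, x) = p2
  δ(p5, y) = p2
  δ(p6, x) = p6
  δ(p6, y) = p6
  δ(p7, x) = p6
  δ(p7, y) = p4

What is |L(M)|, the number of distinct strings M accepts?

4

The useful subgraph on states {p2, p4, p7} is acyclic, so L(M) is finite; the longest accepting path visits 3 useful states, giving maximum string length 2.
Counting accepting paths from p7 by length: 1 of length 0, 1 of length 1, 2 of length 2. Total 4.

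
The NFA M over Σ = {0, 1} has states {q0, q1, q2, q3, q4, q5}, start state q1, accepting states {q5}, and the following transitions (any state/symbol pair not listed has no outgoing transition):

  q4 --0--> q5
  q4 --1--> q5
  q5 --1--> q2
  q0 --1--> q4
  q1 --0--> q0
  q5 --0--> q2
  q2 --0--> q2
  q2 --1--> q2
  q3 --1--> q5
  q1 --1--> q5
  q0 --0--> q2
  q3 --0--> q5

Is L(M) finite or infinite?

finite

The useful states (reachable from q1 and able to reach an accepting state) are {q0, q1, q4, q5}.
Restricted to these states the transition graph has no cycle, so every accepting path has bounded length and L is finite.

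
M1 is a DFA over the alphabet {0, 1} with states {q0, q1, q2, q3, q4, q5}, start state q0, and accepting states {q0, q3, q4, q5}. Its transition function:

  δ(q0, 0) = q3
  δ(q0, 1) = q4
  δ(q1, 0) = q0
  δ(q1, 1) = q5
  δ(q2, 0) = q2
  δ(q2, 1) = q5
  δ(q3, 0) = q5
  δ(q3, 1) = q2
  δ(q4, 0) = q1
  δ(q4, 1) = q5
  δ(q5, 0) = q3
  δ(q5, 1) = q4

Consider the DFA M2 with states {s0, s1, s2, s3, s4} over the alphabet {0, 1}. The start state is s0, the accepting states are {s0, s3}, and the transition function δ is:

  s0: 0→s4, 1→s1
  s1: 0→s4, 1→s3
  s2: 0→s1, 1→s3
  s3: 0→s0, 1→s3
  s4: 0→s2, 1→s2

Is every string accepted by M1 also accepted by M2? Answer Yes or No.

No

The string 0 is in L(M1) but not in L(M2).
So L(M1) ⊄ L(M2).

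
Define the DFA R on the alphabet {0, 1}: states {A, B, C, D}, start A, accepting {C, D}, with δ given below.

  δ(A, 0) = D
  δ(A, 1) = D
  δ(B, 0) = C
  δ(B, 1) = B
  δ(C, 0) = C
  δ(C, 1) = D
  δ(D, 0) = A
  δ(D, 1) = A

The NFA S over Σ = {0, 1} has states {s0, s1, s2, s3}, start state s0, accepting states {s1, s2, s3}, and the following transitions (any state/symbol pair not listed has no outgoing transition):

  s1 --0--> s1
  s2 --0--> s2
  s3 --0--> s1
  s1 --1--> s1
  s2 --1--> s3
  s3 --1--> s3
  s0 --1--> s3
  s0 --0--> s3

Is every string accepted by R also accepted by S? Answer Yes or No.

Exploring the product automaton R × S from the start pair (A, s0), following both machines on each input symbol, reaches 5 state pairs: (A, s0), (D, s3), (A, s1), (A, s3), (D, s1).
R accepts in {C, D} and S accepts in {s1, s2, s3}. The reachable pairs whose R-component is accepting are (D, s3), (D, s1); in each of them the S-component is accepting too, so the product for L(R) \ L(S) (R-component accepting, S-component rejecting) has no reachable accepting pair and the difference is empty.
Hence every string in L(R) is also in L(S).

Yes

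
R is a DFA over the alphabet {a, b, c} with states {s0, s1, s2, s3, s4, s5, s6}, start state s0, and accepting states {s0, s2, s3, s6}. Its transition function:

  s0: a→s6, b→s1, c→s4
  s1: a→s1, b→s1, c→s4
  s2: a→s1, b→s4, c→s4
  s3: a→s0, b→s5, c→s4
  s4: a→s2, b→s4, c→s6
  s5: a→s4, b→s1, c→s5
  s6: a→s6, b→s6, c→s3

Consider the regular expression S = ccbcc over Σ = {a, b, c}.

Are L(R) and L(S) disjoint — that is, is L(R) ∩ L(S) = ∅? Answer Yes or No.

Yes

Converting the expression S to a DFA (subset construction, then merging equivalent states) gives the minimal DFA with states {r0, r1, r2, r3, r4, r5, r6}, start state r0, accepting states {r6} and transitions r0: a→r1, b→r1, c→r2; r1: a→r1, b→r1, c→r1; r2: a→r1, b→r1, c→r3; r3: a→r1, b→r4, c→r1; r4: a→r1, b→r1, c→r5; r5: a→r1, b→r1, c→r6; r6: a→r1, b→r1, c→r1.
Exploring the product automaton R × S from the start pair (s0, r0), following both machines on each input symbol, reaches 13 state pairs: (s0, r0), (s6, r1), (s1, r1), (s4, r2), (s3, r1), (s4, r1), (s2, r1), (s6, r3), (s0, r1), (s5, r1), (s6, r4), (s3, r5), (s4, r6).
R accepts in {s0, s2, s3, s6} and S accepts in {r6}; no reachable pair has both components accepting, so no string drives both machines to acceptance simultaneously and L(R) ∩ L(S) = ∅.
So no string is accepted by both, and the intersection is empty.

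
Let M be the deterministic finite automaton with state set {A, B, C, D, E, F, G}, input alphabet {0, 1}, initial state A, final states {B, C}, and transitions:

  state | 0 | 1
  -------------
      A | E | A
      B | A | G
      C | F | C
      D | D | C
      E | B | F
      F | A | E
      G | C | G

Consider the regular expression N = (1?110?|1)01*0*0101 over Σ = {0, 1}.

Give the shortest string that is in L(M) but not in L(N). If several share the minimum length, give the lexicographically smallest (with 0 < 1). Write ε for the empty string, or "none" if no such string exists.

00

The string 00 is accepted by M but not by N.
No shorter string lies in the difference, and 00 is the lexicographically first length-2 string in L(M) \ L(N).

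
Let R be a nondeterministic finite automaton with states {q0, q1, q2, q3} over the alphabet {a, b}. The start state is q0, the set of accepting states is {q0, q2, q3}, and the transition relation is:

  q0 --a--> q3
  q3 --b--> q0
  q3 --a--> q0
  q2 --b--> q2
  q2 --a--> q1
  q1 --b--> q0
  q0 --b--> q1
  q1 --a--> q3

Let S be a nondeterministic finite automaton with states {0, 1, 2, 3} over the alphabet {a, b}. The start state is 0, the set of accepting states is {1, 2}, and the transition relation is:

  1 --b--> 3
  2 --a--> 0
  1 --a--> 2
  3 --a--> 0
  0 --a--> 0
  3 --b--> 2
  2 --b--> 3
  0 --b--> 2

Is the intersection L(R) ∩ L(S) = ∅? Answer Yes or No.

No

The string ab is accepted by both R and S.
Hence L(R) ∩ L(S) ≠ ∅.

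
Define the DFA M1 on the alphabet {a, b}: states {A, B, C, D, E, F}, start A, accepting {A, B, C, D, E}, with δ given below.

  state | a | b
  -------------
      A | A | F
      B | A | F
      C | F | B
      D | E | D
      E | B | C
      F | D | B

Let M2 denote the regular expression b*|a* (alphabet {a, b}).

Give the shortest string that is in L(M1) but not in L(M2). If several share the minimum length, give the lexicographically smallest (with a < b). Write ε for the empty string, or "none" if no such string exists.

The string ba is accepted by M1 but not by M2.
No shorter string lies in the difference, and ba is the lexicographically first length-2 string in L(M1) \ L(M2).

ba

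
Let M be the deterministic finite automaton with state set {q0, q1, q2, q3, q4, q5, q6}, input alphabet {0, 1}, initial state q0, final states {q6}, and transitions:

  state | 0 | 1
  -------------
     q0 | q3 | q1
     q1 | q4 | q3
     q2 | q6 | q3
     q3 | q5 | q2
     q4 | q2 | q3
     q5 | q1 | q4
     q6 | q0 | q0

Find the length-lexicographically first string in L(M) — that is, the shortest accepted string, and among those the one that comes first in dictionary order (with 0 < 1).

010

A breadth-first search from q0 reaches an accepting state first via the path q0 → q3 → q2 → q6 on input 010.
No string of length < 3 is accepted (BFS exhausts all shorter strings without reaching an accepting state), and 010 is the lexicographically least accepting string of length 3.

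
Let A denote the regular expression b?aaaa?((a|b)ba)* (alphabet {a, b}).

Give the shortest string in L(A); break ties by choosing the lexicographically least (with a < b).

aaa

By inspection of the expression, no string of length less than 3 matches, and aaa is the lexicographically first match of length 3.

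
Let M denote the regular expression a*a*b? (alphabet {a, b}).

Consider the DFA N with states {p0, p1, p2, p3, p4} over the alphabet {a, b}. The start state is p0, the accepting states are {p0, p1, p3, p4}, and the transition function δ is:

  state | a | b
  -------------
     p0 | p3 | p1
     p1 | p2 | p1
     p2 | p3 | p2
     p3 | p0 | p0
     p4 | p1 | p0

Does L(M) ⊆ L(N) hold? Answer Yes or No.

Converting the expression M to a DFA (subset construction, then merging equivalent states) gives the minimal DFA with states {m0, m1, m2}, start state m0, accepting states {m0, m1} and transitions m0: a→m0, b→m1; m1: a→m2, b→m2; m2: a→m2, b→m2.
Exploring the product automaton M × N from the start pair (m0, p0), following both machines on each input symbol, reaches 8 state pairs: (m0, p0), (m0, p3), (m1, p1), (m1, p0), (m2, p2), (m2, p1), (m2, p3), (m2, p0).
M accepts in {m0, m1} and N accepts in {p0, p1, p3, p4}. The reachable pairs whose M-component is accepting are (m0, p0), (m0, p3), (m1, p1), (m1, p0); in each of them the N-component is accepting too, so the product for L(M) \ L(N) (M-component accepting, N-component rejecting) has no reachable accepting pair and the difference is empty.
Hence every string in L(M) is also in L(N).

Yes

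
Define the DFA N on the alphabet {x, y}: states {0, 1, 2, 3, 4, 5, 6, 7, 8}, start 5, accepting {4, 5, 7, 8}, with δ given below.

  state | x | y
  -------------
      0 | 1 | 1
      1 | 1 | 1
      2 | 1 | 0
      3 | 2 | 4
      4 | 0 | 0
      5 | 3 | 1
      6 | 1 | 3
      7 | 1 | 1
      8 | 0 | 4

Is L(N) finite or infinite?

The useful states (reachable from 5 and able to reach an accepting state) are {3, 4, 5}.
Restricted to these states the transition graph has no cycle, so every accepting path has bounded length and L is finite.

finite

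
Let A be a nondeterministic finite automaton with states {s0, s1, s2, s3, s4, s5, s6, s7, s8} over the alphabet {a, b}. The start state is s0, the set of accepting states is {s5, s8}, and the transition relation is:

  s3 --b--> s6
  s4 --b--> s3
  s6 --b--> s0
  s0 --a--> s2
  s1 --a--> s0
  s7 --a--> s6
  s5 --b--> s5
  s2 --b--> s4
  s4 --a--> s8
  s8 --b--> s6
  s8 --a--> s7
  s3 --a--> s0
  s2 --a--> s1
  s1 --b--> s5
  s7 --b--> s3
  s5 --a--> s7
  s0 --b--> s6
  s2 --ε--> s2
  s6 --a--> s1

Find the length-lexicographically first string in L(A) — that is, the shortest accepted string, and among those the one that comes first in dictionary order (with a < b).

aab

A breadth-first search from s0 reaches an accepting state first via the path s0 → s2 → s1 → s5 on input aab.
No string of length < 3 is accepted (BFS exhausts all shorter strings without reaching an accepting state), and aab is the lexicographically least accepting string of length 3.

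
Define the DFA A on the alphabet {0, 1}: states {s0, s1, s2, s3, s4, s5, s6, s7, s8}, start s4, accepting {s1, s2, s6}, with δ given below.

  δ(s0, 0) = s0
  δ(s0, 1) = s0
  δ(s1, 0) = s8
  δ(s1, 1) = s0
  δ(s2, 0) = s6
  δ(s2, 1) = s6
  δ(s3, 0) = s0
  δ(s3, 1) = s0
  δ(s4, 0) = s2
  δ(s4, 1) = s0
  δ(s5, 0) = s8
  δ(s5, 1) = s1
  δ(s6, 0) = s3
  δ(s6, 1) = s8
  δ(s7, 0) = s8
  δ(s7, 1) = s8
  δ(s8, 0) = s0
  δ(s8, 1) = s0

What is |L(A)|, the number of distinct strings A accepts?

The useful subgraph on states {s2, s4, s6} is acyclic, so L(A) is finite; the longest accepting path visits 3 useful states, giving maximum string length 2.
Counting accepting paths from s4 by length: 1 of length 1, 2 of length 2. Total 3.

3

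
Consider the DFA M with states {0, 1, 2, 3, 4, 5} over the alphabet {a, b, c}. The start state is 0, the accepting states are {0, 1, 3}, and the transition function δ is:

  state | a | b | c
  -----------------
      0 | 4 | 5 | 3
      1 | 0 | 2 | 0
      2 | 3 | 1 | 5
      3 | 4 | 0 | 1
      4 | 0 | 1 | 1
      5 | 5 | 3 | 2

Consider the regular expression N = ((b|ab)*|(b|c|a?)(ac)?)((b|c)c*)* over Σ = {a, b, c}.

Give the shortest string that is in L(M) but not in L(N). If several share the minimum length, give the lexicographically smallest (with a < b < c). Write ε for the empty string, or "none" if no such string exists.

The string aa is accepted by M but not by N.
No shorter string lies in the difference, and aa is the lexicographically first length-2 string in L(M) \ L(N).

aa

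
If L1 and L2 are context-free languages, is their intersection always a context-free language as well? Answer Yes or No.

No

{aⁿbⁿcᵐ : m,n≥0} and {aᵐbⁿcⁿ : m,n≥0} are both context-free, but their intersection {aⁿbⁿcⁿ : n≥0} is not (pumping lemma).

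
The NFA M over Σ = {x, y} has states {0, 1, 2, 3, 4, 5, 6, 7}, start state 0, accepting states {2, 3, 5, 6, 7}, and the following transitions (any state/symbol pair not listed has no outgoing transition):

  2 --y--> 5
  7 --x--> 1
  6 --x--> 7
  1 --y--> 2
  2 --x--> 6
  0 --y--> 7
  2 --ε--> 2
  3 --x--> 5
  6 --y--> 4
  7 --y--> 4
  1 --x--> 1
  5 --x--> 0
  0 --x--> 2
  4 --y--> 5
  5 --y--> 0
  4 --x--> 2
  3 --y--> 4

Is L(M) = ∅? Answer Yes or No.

No

The string x is accepted: the run 0 → 2 ends in the accepting state 2.
Since at least one string is accepted, L(M) is not empty.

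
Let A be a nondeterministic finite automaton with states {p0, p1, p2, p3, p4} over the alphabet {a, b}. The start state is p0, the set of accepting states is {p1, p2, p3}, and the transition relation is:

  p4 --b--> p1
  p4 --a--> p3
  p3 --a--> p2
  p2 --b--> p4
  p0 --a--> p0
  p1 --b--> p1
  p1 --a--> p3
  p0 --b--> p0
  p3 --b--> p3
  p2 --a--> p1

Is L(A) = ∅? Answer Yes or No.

Yes

The states reachable from the start state are {p0}.
None of the accepting states {p1, p2, p3} is reachable, so no string is accepted and L(A) = ∅.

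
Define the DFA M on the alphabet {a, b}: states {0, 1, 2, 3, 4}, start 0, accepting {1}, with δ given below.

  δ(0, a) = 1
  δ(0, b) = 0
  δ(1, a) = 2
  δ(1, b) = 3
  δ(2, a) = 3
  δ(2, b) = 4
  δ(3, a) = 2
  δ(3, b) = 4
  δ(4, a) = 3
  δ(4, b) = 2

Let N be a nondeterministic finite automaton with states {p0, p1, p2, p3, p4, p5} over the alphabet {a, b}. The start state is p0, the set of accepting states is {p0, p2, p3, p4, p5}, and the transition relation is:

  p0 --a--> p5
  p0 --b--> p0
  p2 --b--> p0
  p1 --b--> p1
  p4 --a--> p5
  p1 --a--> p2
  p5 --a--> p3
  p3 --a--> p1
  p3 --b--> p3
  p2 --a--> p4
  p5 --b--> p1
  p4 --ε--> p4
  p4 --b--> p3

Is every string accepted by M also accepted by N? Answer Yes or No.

Yes

Exploring the product automaton M × N from the start pair (0, p0), following both machines on each input symbol, reaches 16 state pairs: (0, p0), (1, p5), (2, p3), (3, p1), (4, p3), (2, p2), (4, p1), (3, p4), (4, p0), (3, p2), (2, p1), (2, p5), (3, p5), (2, p0), (2, p4), (3, p3).
M accepts in {1} and N accepts in {p0, p2, p3, p4, p5}. The reachable pairs whose M-component is accepting are (1, p5); in each of them the N-component is accepting too, so the product for L(M) \ L(N) (M-component accepting, N-component rejecting) has no reachable accepting pair and the difference is empty.
Hence every string in L(M) is also in L(N).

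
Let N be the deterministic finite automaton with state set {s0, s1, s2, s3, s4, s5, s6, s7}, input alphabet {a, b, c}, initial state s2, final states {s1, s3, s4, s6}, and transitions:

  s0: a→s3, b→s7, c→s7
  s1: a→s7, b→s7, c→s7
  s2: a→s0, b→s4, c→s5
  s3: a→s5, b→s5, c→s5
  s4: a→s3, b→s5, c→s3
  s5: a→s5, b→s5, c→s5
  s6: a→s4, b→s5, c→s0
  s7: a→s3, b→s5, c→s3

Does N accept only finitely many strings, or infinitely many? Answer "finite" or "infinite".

The useful states (reachable from s2 and able to reach an accepting state) are {s0, s2, s3, s4, s7}.
Restricted to these states the transition graph has no cycle, so every accepting path has bounded length and L is finite.

finite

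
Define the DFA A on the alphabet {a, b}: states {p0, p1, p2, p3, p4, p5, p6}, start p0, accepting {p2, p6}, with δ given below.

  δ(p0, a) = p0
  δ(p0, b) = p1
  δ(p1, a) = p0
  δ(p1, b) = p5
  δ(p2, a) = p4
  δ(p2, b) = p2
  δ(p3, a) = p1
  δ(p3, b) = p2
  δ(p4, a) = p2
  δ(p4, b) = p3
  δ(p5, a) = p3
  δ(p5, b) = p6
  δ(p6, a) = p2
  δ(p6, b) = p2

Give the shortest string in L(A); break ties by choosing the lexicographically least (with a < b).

bbb

A breadth-first search from p0 reaches an accepting state first via the path p0 → p1 → p5 → p6 on input bbb.
No string of length < 3 is accepted (BFS exhausts all shorter strings without reaching an accepting state), and bbb is the lexicographically least accepting string of length 3.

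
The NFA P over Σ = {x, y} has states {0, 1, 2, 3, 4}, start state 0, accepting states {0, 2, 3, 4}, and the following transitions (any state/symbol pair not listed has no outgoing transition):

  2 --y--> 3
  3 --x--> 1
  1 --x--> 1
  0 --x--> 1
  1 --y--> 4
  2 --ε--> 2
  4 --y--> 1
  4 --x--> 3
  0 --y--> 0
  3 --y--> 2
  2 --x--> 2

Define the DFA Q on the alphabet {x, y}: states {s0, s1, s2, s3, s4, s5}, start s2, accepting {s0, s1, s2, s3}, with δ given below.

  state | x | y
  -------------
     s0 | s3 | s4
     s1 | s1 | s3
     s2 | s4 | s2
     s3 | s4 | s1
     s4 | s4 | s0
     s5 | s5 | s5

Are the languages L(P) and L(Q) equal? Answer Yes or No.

Yes

Exploring the product automaton P × Q from the start pair (0, s2), following both machines on each input symbol, reaches 5 state pairs: (0, s2), (1, s4), (4, s0), (3, s3), (2, s1).
P accepts in {0, 2, 3, 4} and Q accepts in {s0, s1, s2, s3}. In every reachable pair the two components are either both accepting — (0, s2), (4, s0), (3, s3), (2, s1) — or both non-accepting, so no string is accepted by exactly one of the machines: L(P) \ L(Q) and L(Q) \ L(P) are both empty.
Hence every string is accepted by P iff it is accepted by Q, and the two languages coincide.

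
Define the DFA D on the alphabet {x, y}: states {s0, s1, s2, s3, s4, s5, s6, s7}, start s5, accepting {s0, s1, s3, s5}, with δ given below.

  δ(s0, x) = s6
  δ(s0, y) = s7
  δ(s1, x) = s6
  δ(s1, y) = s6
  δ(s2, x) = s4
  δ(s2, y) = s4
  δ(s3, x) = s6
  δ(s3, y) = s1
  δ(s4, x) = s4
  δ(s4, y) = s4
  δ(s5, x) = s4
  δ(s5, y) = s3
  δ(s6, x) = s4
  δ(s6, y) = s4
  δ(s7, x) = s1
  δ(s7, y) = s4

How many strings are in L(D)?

3

The useful subgraph on states {s1, s3, s5} is acyclic, so L(D) is finite; the longest accepting path visits 3 useful states, giving maximum string length 2.
Counting accepting paths from s5 by length: 1 of length 0, 1 of length 1, 1 of length 2. Total 3.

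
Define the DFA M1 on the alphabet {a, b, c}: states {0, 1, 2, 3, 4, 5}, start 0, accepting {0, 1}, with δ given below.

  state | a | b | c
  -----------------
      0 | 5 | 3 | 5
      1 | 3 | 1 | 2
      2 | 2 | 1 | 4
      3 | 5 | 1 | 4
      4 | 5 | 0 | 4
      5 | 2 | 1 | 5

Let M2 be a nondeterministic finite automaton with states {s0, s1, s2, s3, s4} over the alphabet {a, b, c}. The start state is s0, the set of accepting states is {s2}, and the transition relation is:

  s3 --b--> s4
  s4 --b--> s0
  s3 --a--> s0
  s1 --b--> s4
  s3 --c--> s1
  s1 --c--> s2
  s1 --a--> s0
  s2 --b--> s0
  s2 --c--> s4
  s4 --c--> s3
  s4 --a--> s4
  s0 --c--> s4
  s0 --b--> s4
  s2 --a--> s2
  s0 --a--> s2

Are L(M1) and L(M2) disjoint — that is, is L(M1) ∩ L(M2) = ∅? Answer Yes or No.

Yes

Exploring the product automaton M1 × M2 from the start pair (0, s0), following both machines on each input symbol, reaches 20 state pairs: (0, s0), (5, s2), (3, s4), (5, s4), (2, s2), (1, s0), (4, s3), (2, s4), (5, s3), (4, s4), (3, s2), (1, s4), (5, s0), (0, s4), (4, s1), (2, s0), (5, s1), (2, s3), (3, s0), (4, s2).
M1 accepts in {0, 1} and M2 accepts in {s2}; no reachable pair has both components accepting, so no string drives both machines to acceptance simultaneously and L(M1) ∩ L(M2) = ∅.
So no string is accepted by both, and the intersection is empty.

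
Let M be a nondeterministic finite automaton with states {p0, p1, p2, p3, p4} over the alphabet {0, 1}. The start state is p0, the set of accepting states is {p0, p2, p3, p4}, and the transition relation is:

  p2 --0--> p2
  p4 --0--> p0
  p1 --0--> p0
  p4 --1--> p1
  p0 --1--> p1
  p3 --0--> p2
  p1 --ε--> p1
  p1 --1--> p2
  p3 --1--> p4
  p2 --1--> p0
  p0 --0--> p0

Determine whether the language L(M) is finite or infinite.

State p0 is reachable from the start and can reach an accepting state, and it lies on the cycle p0 → p0.
Traversing that cycle any number of times yields accepted strings of unbounded length, so the language is infinite.

infinite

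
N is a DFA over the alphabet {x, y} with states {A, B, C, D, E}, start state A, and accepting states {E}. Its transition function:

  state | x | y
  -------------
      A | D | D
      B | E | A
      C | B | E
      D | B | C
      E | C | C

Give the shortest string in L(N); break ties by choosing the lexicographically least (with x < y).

xxx

A breadth-first search from A reaches an accepting state first via the path A → D → B → E on input xxx.
No string of length < 3 is accepted (BFS exhausts all shorter strings without reaching an accepting state), and xxx is the lexicographically least accepting string of length 3.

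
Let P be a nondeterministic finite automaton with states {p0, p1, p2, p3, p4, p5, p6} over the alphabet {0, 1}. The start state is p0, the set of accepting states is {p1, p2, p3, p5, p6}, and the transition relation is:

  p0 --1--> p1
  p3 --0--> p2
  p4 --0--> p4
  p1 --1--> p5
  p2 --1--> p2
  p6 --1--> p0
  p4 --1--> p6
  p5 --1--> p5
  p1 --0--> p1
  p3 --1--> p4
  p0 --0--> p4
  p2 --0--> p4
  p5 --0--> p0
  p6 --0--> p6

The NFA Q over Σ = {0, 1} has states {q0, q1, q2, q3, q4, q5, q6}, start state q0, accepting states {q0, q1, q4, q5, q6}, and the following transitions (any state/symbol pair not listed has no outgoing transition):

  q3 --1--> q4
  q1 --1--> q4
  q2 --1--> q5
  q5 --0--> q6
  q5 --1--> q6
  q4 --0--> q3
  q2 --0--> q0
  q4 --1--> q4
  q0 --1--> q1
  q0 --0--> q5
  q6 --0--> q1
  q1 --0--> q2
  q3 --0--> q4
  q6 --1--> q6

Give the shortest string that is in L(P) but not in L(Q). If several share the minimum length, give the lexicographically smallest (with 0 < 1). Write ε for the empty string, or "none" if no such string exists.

The string 10 is accepted by P but not by Q.
No shorter string lies in the difference, and 10 is the lexicographically first length-2 string in L(P) \ L(Q).

10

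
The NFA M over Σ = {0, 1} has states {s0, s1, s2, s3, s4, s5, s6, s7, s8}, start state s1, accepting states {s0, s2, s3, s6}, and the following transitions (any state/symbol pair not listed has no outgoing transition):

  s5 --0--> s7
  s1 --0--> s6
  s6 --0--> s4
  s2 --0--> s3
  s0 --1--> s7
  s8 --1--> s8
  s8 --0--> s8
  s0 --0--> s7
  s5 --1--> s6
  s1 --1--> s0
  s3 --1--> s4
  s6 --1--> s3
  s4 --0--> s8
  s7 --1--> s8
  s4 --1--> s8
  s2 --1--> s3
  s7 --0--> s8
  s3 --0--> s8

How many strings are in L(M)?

The useful subgraph on states {s0, s1, s3, s6} is acyclic, so L(M) is finite; the longest accepting path visits 3 useful states, giving maximum string length 2.
Counting accepting paths from s1 by length: 2 of length 1, 1 of length 2. Total 3.

3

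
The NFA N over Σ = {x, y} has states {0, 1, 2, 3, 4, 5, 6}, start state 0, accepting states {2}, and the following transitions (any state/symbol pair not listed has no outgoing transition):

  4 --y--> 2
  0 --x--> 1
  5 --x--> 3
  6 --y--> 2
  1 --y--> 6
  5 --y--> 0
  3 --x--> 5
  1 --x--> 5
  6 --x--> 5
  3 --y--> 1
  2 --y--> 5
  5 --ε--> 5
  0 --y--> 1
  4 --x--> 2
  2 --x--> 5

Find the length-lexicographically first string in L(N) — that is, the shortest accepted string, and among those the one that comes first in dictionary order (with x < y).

xyy

A breadth-first search from 0 reaches an accepting state first via the path 0 → 1 → 6 → 2 on input xyy.
No string of length < 3 is accepted (BFS exhausts all shorter strings without reaching an accepting state), and xyy is the lexicographically least accepting string of length 3.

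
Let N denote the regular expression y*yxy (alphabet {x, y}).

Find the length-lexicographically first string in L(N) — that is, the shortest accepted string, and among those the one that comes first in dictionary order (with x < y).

yxy

By inspection of the expression, no string of length less than 3 matches, and yxy is the lexicographically first match of length 3.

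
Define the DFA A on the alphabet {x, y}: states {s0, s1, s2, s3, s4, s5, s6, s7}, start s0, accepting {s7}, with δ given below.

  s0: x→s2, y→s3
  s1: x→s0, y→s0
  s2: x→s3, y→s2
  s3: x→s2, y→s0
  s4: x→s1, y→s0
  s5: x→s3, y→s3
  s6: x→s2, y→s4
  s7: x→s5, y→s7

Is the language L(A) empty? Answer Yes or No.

Yes

The states reachable from the start state are {s0, s2, s3}.
None of the accepting states {s7} is reachable, so no string is accepted and L(A) = ∅.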